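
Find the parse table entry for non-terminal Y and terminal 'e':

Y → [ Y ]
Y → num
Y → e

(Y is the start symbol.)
To find M[Y, 'e'], we find productions for Y where 'e' is in the predict set (PREDICT(N → α) = (FIRST(α) \ {ε}) ∪ (FOLLOW(N) if α ⇒* ε)).

Y → [ Y ]: PREDICT = { '[' }
Y → num: PREDICT = { 'num' }
Y → e: PREDICT = { 'e' }
  'e' is in predict set, so this production goes in M[Y, 'e']

M[Y, 'e'] = Y → e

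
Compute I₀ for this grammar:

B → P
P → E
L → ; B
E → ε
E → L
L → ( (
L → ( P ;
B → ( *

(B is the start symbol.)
First, augment the grammar with B' → B
I₀ = CLOSURE({ [B' → . B] }):
  [B' → . B] has the dot before B: add [B → . P], [B → . ( *]
  [B → . P] has the dot before P: add [P → . E]
  [P → . E] has the dot before E: add [E → .], [E → . L]
  [E → . L] has the dot before L: add [L → . ; B], [L → . ( (], [L → . ( P ;]
No further items can be added.

I₀ = { [B → . ( *], [B → . P], [B' → . B], [E → . L], [E → .], [L → . ( (], [L → . ( P ;], [L → . ; B], [P → . E] }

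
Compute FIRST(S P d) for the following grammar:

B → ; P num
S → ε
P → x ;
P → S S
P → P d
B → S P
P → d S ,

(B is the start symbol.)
FIRST sets of the non-terminals involved (from the grammar, by fixed-point iteration):
  FIRST(S) = { ε }
  FIRST(P) = { 'd', 'x', ε }

To compute FIRST(S P d), process the symbols left to right:
Symbol S is a non-terminal. Add FIRST(S) \ {ε} = { }
S is nullable (ε ∈ FIRST(S)), continue to the next symbol.
Symbol P is a non-terminal. Add FIRST(P) \ {ε} = { 'd', 'x' }
P is nullable (ε ∈ FIRST(P)), continue to the next symbol.
Symbol d is a terminal. Add 'd' and stop.
FIRST(S P d) = { 'd', 'x' }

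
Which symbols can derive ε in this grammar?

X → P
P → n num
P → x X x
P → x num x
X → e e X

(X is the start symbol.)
There are no ε-productions, so no non-terminal can derive ε.
No non-terminals are nullable.

Answer: None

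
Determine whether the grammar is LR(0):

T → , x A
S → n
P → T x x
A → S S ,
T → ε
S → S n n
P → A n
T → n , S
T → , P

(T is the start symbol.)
A grammar is LR(0) if no state in the canonical LR(0) collection has:
  - both a shift item (dot before a terminal) and a complete item (shift-reduce conflict), or
  - two or more complete items (reduce-reduce conflict; the accept item [T' → T .] counts as a complete item here).

Augment with T' → T and build the canonical LR(0) collection (I0 = CLOSURE({[T' → . T]}), then GOTO on every symbol after a dot until no new states appear). It has 22 states:
  I0: { [T → . , P], [T → . , x A], [T → . n , S], [T → .], [T' → . T] }  — shift, reduce
  I1: { [A → . S S ,], [P → . A n], [P → . T x x], [S → . S n n], [S → . n], [T → , . P], [T → , . x A], [T → . , P], [T → . , x A], [T → . n , S], [T → .] }  — shift, reduce
  I2: { [T' → T .] }  — accept
  I3: { [T → n . , S] }  — shift
  I4: { [S → . S n n], [S → . n], [T → n , . S] }  — shift
  I5: { [S → S . n n], [T → n , S .] }  — shift, reduce
  I6: { [S → n .] }  — reduce
  I7: { [S → S n . n] }  — shift
  I8: { [S → S n n .] }  — reduce
  I9: { [P → A . n] }  — shift
  I10: { [T → , P .] }  — reduce
  I11: { [A → S . S ,], [S → . S n n], [S → . n], [S → S . n n] }  — shift
  I12: { [P → T . x x] }  — shift
  I13: { [S → n .], [T → n . , S] }  — shift, reduce
  I14: { [A → . S S ,], [S → . S n n], [S → . n], [T → , x . A] }  — shift
  I15: { [T → , x A .] }  — reduce
  I16: { [P → T x . x] }  — shift
  I17: { [P → T x x .] }  — reduce
  I18: { [A → S S . ,], [S → S . n n] }  — shift
  I19: { [S → S n . n], [S → n .] }  — shift, reduce
  I20: { [A → S S , .] }  — reduce
  I21: { [P → A n .] }  — reduce

Conflict in state I0:
  Shift-reduce conflict between [T → .] and [T → . , P]
So the grammar is NOT LR(0).

Answer: No. Shift-reduce conflict between [T → .] and [T → . , P]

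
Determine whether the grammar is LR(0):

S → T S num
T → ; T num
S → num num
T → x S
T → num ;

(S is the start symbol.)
A grammar is LR(0) if no state in the canonical LR(0) collection has:
  - both a shift item (dot before a terminal) and a complete item (shift-reduce conflict), or
  - two or more complete items (reduce-reduce conflict; the accept item [S' → S .] counts as a complete item here).

Augment with S' → S and build the canonical LR(0) collection (I0 = CLOSURE({[S' → . S]}), then GOTO on every symbol after a dot until no new states appear). It has 14 states:
  I0: { [S → . T S num], [S → . num num], [S' → . S], [T → . ; T num], [T → . num ;], [T → . x S] }  — shift
  I1: { [T → . ; T num], [T → . num ;], [T → . x S], [T → ; . T num] }  — shift
  I2: { [S' → S .] }  — accept
  I3: { [S → . T S num], [S → . num num], [S → T . S num], [T → . ; T num], [T → . num ;], [T → . x S] }  — shift
  I4: { [S → num . num], [T → num . ;] }  — shift
  I5: { [S → . T S num], [S → . num num], [T → . ; T num], [T → . num ;], [T → . x S], [T → x . S] }  — shift
  I6: { [T → x S .] }  — reduce
  I7: { [T → num ; .] }  — reduce
  I8: { [S → num num .] }  — reduce
  I9: { [S → T S . num] }  — shift
  I10: { [S → T S num .] }  — reduce
  I11: { [T → ; T . num] }  — shift
  I12: { [T → num . ;] }  — shift
  I13: { [T → ; T num .] }  — reduce

Every state is either a pure shift/goto state or contains exactly one complete item and nothing to shift — no conflicts. The grammar is LR(0).

Answer: Yes, the grammar is LR(0)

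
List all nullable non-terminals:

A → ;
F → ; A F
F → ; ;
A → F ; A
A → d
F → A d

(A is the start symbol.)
None

There are no ε-productions, so no non-terminal can derive ε.
No non-terminals are nullable.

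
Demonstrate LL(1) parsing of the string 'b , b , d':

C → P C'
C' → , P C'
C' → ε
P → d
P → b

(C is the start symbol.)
Stack is shown with the top on the left.

Stack     Input        Action
-----------------------------
C $       b , b , d $  output C → P C'
P C' $    b , b , d $  output P → b
b C' $    b , b , d $  match 'b'
C' $      , b , d $    output C' → , P C'
, P C' $  , b , d $    match ','
P C' $    b , d $      output P → b
b C' $    b , d $      match 'b'
C' $      , d $        output C' → , P C'
, P C' $  , d $        match ','
P C' $    d $          output P → d
d C' $    d $          match 'd'
C' $      $            output C' → ε
$         $            accept

The string is accepted.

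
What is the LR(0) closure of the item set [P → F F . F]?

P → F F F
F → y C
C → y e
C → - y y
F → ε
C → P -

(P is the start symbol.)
{ [F → . y C], [F → .], [P → F F . F] }

To compute CLOSURE, for each item [A → α.Bβ] where B is a non-terminal, add [B → .γ] for all productions B → γ; repeat for the newly added items until nothing changes.

Start with: [P → F F . F]
  [P → F F . F] has the dot before F: add [F → . y C], [F → .]
No further items can be added.

CLOSURE = { [F → . y C], [F → .], [P → F F . F] }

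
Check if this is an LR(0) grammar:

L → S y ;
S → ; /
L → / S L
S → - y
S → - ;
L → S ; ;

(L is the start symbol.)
A grammar is LR(0) if no state in the canonical LR(0) collection has:
  - both a shift item (dot before a terminal) and a complete item (shift-reduce conflict), or
  - two or more complete items (reduce-reduce conflict; the accept item [L' → L .] counts as a complete item here).

Augment with L' → L and build the canonical LR(0) collection (I0 = CLOSURE({[L' → . L]}), then GOTO on every symbol after a dot until no new states appear). It has 15 states:
  I0: { [L → . / S L], [L → . S ; ;], [L → . S y ;], [L' → . L], [S → . - ;], [S → . - y], [S → . ; /] }  — shift
  I1: { [S → - . ;], [S → - . y] }  — shift
  I2: { [L → / . S L], [S → . - ;], [S → . - y], [S → . ; /] }  — shift
  I3: { [S → ; . /] }  — shift
  I4: { [L' → L .] }  — accept
  I5: { [L → S . ; ;], [L → S . y ;] }  — shift
  I6: { [L → S ; . ;] }  — shift
  I7: { [L → S y . ;] }  — shift
  I8: { [L → S y ; .] }  — reduce
  I9: { [L → S ; ; .] }  — reduce
  I10: { [S → ; / .] }  — reduce
  I11: { [L → . / S L], [L → . S ; ;], [L → . S y ;], [L → / S . L], [S → . - ;], [S → . - y], [S → . ; /] }  — shift
  I12: { [L → / S L .] }  — reduce
  I13: { [S → - ; .] }  — reduce
  I14: { [S → - y .] }  — reduce

Every state is either a pure shift/goto state or contains exactly one complete item and nothing to shift — no conflicts. The grammar is LR(0).

Answer: Yes, the grammar is LR(0)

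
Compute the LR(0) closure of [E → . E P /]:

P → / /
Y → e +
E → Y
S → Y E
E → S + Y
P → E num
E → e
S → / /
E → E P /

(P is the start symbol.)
{ [E → . E P /], [E → . S + Y], [E → . Y], [E → . e], [S → . / /], [S → . Y E], [Y → . e +] }

To compute CLOSURE, for each item [A → α.Bβ] where B is a non-terminal, add [B → .γ] for all productions B → γ; repeat for the newly added items until nothing changes.

Start with: [E → . E P /]
  [E → . E P /] has the dot before E: add [E → . Y], [E → . S + Y], [E → . e]
  [E → . Y] has the dot before Y: add [Y → . e +]
  [E → . S + Y] has the dot before S: add [S → . Y E], [S → . / /]
No further items can be added.

CLOSURE = { [E → . E P /], [E → . S + Y], [E → . Y], [E → . e], [S → . / /], [S → . Y E], [Y → . e +] }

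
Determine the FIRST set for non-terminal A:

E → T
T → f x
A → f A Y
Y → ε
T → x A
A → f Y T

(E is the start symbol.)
To compute FIRST(A), examine every production with A on the left-hand side, reading each right-hand side left to right until a non-nullable symbol is reached.

From A → f A Y:
  - f is a terminal: add 'f' and stop
From A → f Y T:
  - f is a terminal: add 'f' and stop

Collecting: FIRST(A) = { 'f' }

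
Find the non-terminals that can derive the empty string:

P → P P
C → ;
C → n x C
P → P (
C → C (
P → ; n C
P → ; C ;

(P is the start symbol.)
None

A non-terminal is nullable if it can derive ε (the empty string): either it has an ε-production, or it has a production whose right-hand side consists entirely of nullable non-terminals.

There are no ε-productions, so no non-terminal can derive ε.
No non-terminals are nullable.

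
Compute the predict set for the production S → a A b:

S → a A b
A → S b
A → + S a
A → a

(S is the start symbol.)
{ 'a' }

PREDICT(S → a A b) = (FIRST(RHS) \ {ε}) ∪ (FOLLOW(S) if ε ∈ FIRST(RHS), i.e. RHS ⇒* ε)
FIRST(a A b) = { 'a' }
ε ∉ FIRST(a A b), so FOLLOW(S) is not added.
PREDICT(S → a A b) = { 'a' }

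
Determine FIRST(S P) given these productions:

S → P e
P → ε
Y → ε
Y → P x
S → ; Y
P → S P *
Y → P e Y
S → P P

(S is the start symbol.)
{ '*', ';', 'e', ε }

FIRST sets of the non-terminals involved (from the grammar, by fixed-point iteration):
  FIRST(S) = { '*', ';', 'e', ε }
  FIRST(P) = { '*', ';', 'e', ε }

To compute FIRST(S P), process the symbols left to right:
Symbol S is a non-terminal. Add FIRST(S) \ {ε} = { '*', ';', 'e' }
S is nullable (ε ∈ FIRST(S)), continue to the next symbol.
Symbol P is a non-terminal. Add FIRST(P) \ {ε} = { '*', ';', 'e' }
P is nullable (ε ∈ FIRST(P)), continue to the next symbol.
All symbols are nullable, so ε is in the result.
FIRST(S P) = { '*', ';', 'e', ε }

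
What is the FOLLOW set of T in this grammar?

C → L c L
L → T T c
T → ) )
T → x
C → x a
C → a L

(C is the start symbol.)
{ ')', 'c', 'x' }

In L → T T c: T is followed by T c, add FIRST(T c) \ {ε} = { ')', 'x' }
In L → T T c: T is followed by c, add FIRST(c) \ {ε} = { 'c' }

Taking the union: FOLLOW(T) = { ')', 'c', 'x' }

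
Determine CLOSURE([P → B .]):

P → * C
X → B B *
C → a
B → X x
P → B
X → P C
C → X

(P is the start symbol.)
To compute CLOSURE, for each item [A → α.Bβ] where B is a non-terminal, add [B → .γ] for all productions B → γ; repeat for the newly added items until nothing changes.

Start with: [P → B .]
The dot is at the end, so nothing is added.

CLOSURE = { [P → B .] }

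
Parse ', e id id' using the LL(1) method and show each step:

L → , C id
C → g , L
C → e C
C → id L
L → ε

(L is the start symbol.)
LL(1) parsing maintains a stack (initially the start symbol over $) and the input. At each step: if the stack top is a terminal, match it against the current input token; if it is a non-terminal N, replace it with the RHS of M[N, lookahead] (the unique production whose predict set contains the lookahead).

Stack is shown with the top on the left.

Stack      Input        Action
------------------------------
L $        , e id id $  output L → , C id
, C id $   , e id id $  match ','
C id $     e id id $    output C → e C
e C id $   e id id $    match 'e'
C id $     id id $      output C → id L
id L id $  id id $      match 'id'
L id $     id $         output L → ε
id $       id $         match 'id'
$          $            accept

The string is accepted.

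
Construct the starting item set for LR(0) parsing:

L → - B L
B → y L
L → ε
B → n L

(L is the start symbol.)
{ [L → . - B L], [L → .], [L' → . L] }

First, augment the grammar with L' → L
I₀ = CLOSURE({ [L' → . L] }):
  [L' → . L] has the dot before L: add [L → . - B L], [L → .]
No further items can be added.

I₀ = { [L → . - B L], [L → .], [L' → . L] }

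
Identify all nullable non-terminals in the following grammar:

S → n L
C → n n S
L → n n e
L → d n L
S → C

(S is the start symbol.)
A non-terminal is nullable if it can derive ε (the empty string): either it has an ε-production, or it has a production whose right-hand side consists entirely of nullable non-terminals.

There are no ε-productions, so no non-terminal can derive ε.
No non-terminals are nullable.

Answer: None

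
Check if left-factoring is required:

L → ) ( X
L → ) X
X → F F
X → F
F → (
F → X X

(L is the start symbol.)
Left-factoring is needed when two productions for the same non-terminal
share a common prefix on the right-hand side.

Productions for L:
  L → ) ( X
  L → ) X
Productions for X:
  X → F F
  X → F
Productions for F:
  F → (
  F → X X

Found common prefix ')' in productions for L
Found common prefix 'F' in productions for X

Answer: Yes, L has productions with common prefix ')'; X has productions with common prefix 'F'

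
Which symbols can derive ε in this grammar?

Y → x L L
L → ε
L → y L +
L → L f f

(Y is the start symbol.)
ε-productions: L → ε
So L is immediately nullable.
No further non-terminal can be added: every production for the remaining non-terminals contains a terminal or a non-nullable non-terminal.
Nullable = { 'L' }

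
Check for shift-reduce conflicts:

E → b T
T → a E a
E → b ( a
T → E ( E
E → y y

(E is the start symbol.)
No shift-reduce conflicts

Augment with E' → E and build the canonical LR(0) collection (I0 = CLOSURE({[E' → . E]}), then GOTO on every symbol after a dot until no new states appear). It has 14 states:
  I0: { [E → . b ( a], [E → . b T], [E → . y y], [E' → . E] }  — shift
  I1: { [E' → E .] }  — accept
  I2: { [E → . b ( a], [E → . b T], [E → . y y], [E → b . ( a], [E → b . T], [T → . E ( E], [T → . a E a] }  — shift
  I3: { [E → y . y] }  — shift
  I4: { [E → y y .] }  — reduce
  I5: { [E → b ( . a] }  — shift
  I6: { [T → E . ( E] }  — shift
  I7: { [E → b T .] }  — reduce
  I8: { [E → . b ( a], [E → . b T], [E → . y y], [T → a . E a] }  — shift
  I9: { [T → a E . a] }  — shift
  I10: { [T → a E a .] }  — reduce
  I11: { [E → . b ( a], [E → . b T], [E → . y y], [T → E ( . E] }  — shift
  I12: { [T → E ( E .] }  — reduce
  I13: { [E → b ( a .] }  — reduce

No state contains both a complete item and a shift item.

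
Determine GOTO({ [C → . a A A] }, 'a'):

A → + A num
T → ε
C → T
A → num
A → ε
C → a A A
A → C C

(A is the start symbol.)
{ [A → . + A num], [A → . C C], [A → . num], [A → .], [C → . T], [C → . a A A], [C → a . A A], [T → .] }

GOTO(I, 'a') = CLOSURE({ [A → αX.β] : [A → α.Xβ] ∈ I, X = 'a' })

Items with dot before 'a', with the dot advanced:
  [C → . a A A] → [C → a . A A]
Closure of the advanced items:
  [C → a . A A] has the dot before A: add [A → . + A num], [A → . num], [A → .], [A → . C C]
  [A → . C C] has the dot before C: add [C → . T], [C → . a A A]
  [C → . T] has the dot before T: add [T → .]

GOTO = { [A → . + A num], [A → . C C], [A → . num], [A → .], [C → . T], [C → . a A A], [C → a . A A], [T → .] }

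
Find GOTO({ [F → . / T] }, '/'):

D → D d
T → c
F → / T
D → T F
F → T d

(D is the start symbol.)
GOTO(I, '/') = CLOSURE({ [A → αX.β] : [A → α.Xβ] ∈ I, X = '/' })

Items with dot before '/', with the dot advanced:
  [F → . / T] → [F → / . T]
Closure of the advanced items:
  [F → / . T] has the dot before T: add [T → . c]

GOTO = { [F → / . T], [T → . c] }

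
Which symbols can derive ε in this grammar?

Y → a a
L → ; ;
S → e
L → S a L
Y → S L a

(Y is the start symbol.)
None

A non-terminal is nullable if it can derive ε (the empty string): either it has an ε-production, or it has a production whose right-hand side consists entirely of nullable non-terminals.

There are no ε-productions, so no non-terminal can derive ε.
No non-terminals are nullable.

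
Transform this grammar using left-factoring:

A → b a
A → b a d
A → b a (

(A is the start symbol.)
Left-factoring transforms A → αβ₁ | αβ₂ into A → αA' and A' → β₁ | β₂
(α is the longest common prefix among the alternatives). Repeat until
no nonterminal has two alternatives with a common prefix.

Round 1: A has alternatives sharing prefix 'b a'. Introduce A': A → b a A'
  Add: A' → ε
  Add: A' → d
  Add: A' → (

No remaining common prefixes — done.

Resulting grammar:
A → b a A'
A' → ε
A' → d
A' → (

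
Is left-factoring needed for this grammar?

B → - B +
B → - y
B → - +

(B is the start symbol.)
Yes, B has productions with common prefix '-'

Left-factoring is needed when two productions for the same non-terminal
share a common prefix on the right-hand side.

Productions for B:
  B → - B +
  B → - y
  B → - +

Found common prefix '-' in productions for B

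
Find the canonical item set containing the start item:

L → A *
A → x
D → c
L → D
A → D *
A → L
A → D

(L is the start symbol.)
{ [A → . D *], [A → . D], [A → . L], [A → . x], [D → . c], [L → . A *], [L → . D], [L' → . L] }

First, augment the grammar with L' → L
I₀ = CLOSURE({ [L' → . L] }):
  [L' → . L] has the dot before L: add [L → . A *], [L → . D]
  [L → . A *] has the dot before A: add [A → . x], [A → . D *], [A → . L], [A → . D]
  [L → . D] has the dot before D: add [D → . c]
No further items can be added.

I₀ = { [A → . D *], [A → . D], [A → . L], [A → . x], [D → . c], [L → . A *], [L → . D], [L' → . L] }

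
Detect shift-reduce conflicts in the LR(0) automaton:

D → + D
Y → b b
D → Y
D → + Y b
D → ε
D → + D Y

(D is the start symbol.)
A shift-reduce conflict occurs when an LR(0) state has both:
  - a complete (reduce) item [A → α .] (dot at the end), and
  - a shift item [B → β . c γ] (dot before a terminal).

Augment with D' → D and build the canonical LR(0) collection (I0 = CLOSURE({[D' → . D]}), then GOTO on every symbol after a dot until no new states appear). It has 10 states:
  I0: { [D → . + D Y], [D → . + D], [D → . + Y b], [D → . Y], [D → .], [D' → . D], [Y → . b b] }  — shift, reduce
  I1: { [D → + . D Y], [D → + . D], [D → + . Y b], [D → . + D Y], [D → . + D], [D → . + Y b], [D → . Y], [D → .], [Y → . b b] }  — shift, reduce
  I2: { [D' → D .] }  — accept
  I3: { [D → Y .] }  — reduce
  I4: { [Y → b . b] }  — shift
  I5: { [Y → b b .] }  — reduce
  I6: { [D → + D . Y], [D → + D .], [Y → . b b] }  — shift, reduce
  I7: { [D → + Y . b], [D → Y .] }  — shift, reduce
  I8: { [D → + Y b .] }  — reduce
  I9: { [D → + D Y .] }  — reduce

I0 contains reduce item [D → .] and shift items [D → . + D], [D → . + D Y], [D → . + Y b], [Y → . b b] — shift-reduce conflict.
I1 contains reduce item [D → .] and shift items [D → . + D], [D → . + D Y], [D → . + Y b], [Y → . b b] — shift-reduce conflict.
I6 contains reduce item [D → + D .] and shift item [Y → . b b] — shift-reduce conflict.
I7 contains reduce item [D → Y .] and shift item [D → + Y . b] — shift-reduce conflict.

Answer: Yes — I0: [D → .] vs [D → . + D]; I1: [D → .] vs [D → . + D]; I6: [D → + D .] vs [Y → . b b]; I7: [D → Y .] vs [D → + Y . b]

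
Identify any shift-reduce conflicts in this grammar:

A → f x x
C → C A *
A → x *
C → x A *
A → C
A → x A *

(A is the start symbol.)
A shift-reduce conflict occurs when an LR(0) state has both:
  - a complete (reduce) item [A → α .] (dot at the end), and
  - a shift item [B → β . c γ] (dot before a terminal).

Augment with A' → A and build the canonical LR(0) collection (I0 = CLOSURE({[A' → . A]}), then GOTO on every symbol after a dot until no new states appear). It has 12 states:
  I0: { [A → . C], [A → . f x x], [A → . x *], [A → . x A *], [A' → . A], [C → . C A *], [C → . x A *] }  — shift
  I1: { [A' → A .] }  — accept
  I2: { [A → . C], [A → . f x x], [A → . x *], [A → . x A *], [A → C .], [C → . C A *], [C → . x A *], [C → C . A *] }  — shift, reduce
  I3: { [A → f . x x] }  — shift
  I4: { [A → . C], [A → . f x x], [A → . x *], [A → . x A *], [A → x . *], [A → x . A *], [C → . C A *], [C → . x A *], [C → x . A *] }  — shift
  I5: { [A → x * .] }  — reduce
  I6: { [A → x A . *], [C → x A . *] }  — shift
  I7: { [A → x A * .], [C → x A * .] }  — 2 reduces
  I8: { [A → f x . x] }  — shift
  I9: { [A → f x x .] }  — reduce
  I10: { [C → C A . *] }  — shift
  I11: { [C → C A * .] }  — reduce

I2 contains reduce item [A → C .] and shift items [A → . f x x], [A → . x *], [A → . x A *], [C → . x A *] — shift-reduce conflict.

Answer: Yes — I2: [A → C .] vs [A → . f x x]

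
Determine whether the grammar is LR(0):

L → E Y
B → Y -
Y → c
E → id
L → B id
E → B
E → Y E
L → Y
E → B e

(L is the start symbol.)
A grammar is LR(0) if no state in the canonical LR(0) collection has:
  - both a shift item (dot before a terminal) and a complete item (shift-reduce conflict), or
  - two or more complete items (reduce-reduce conflict; the accept item [L' → L .] counts as a complete item here).

Augment with L' → L and build the canonical LR(0) collection (I0 = CLOSURE({[L' → . L]}), then GOTO on every symbol after a dot until no new states appear). It has 14 states:
  I0: { [B → . Y -], [E → . B e], [E → . B], [E → . Y E], [E → . id], [L → . B id], [L → . E Y], [L → . Y], [L' → . L], [Y → . c] }  — shift
  I1: { [E → B . e], [E → B .], [L → B . id] }  — shift, reduce
  I2: { [L → E . Y], [Y → . c] }  — shift
  I3: { [L' → L .] }  — accept
  I4: { [B → . Y -], [B → Y . -], [E → . B e], [E → . B], [E → . Y E], [E → . id], [E → Y . E], [L → Y .], [Y → . c] }  — shift, reduce
  I5: { [Y → c .] }  — reduce
  I6: { [E → id .] }  — reduce
  I7: { [B → Y - .] }  — reduce
  I8: { [E → B . e], [E → B .] }  — shift, reduce
  I9: { [E → Y E .] }  — reduce
  I10: { [B → . Y -], [B → Y . -], [E → . B e], [E → . B], [E → . Y E], [E → . id], [E → Y . E], [Y → . c] }  — shift
  I11: { [E → B e .] }  — reduce
  I12: { [L → E Y .] }  — reduce
  I13: { [L → B id .] }  — reduce

Conflict in state I1:
  Shift-reduce conflict between [E → B .] and [E → B . e]
So the grammar is NOT LR(0).

Answer: No. Shift-reduce conflict between [E → B .] and [E → B . e]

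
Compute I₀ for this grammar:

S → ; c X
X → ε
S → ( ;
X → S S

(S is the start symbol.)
First, augment the grammar with S' → S
I₀ = CLOSURE({ [S' → . S] }):
  [S' → . S] has the dot before S: add [S → . ; c X], [S → . ( ;]
No further items can be added.

I₀ = { [S → . ( ;], [S → . ; c X], [S' → . S] }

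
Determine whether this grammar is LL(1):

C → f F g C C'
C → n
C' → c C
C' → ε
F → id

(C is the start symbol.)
No. Predict set conflict for C': { 'c' }

A grammar is LL(1) if for each non-terminal N with multiple productions, the predict sets of those productions are pairwise disjoint, where PREDICT(N → α) = (FIRST(α) \ {ε}) ∪ (FOLLOW(N) if α ⇒* ε).

Relevant sets:
  FOLLOW(C') = { $, 'c' }

For C:
  PREDICT(C → f F g C C') = { 'f' }
  PREDICT(C → n) = { 'n' }
For C':
  PREDICT(C' → c C) = { 'c' }
  PREDICT(C' → ε) = { $, 'c' }
F has a single production, so nothing to check there.

Conflict found: Predict set conflict for C': { 'c' }
The grammar is NOT LL(1).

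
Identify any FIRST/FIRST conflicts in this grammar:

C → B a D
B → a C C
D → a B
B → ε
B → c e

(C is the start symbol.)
No FIRST/FIRST conflicts.

A FIRST/FIRST conflict occurs when two productions N → α and N → β for the same non-terminal have FIRST(α) ∩ FIRST(β) ≠ ∅ (with ε ∈ FIRST of a nullable right-hand side, so two nullable alternatives also conflict).

Productions for B:
  B → a C C: FIRST = { 'a' }
  B → ε: FIRST = { ε }
  B → c e: FIRST = { 'c' }
C, D have only one production, so no FIRST/FIRST conflict is possible there.

All alternatives of each non-terminal have pairwise disjoint FIRST sets.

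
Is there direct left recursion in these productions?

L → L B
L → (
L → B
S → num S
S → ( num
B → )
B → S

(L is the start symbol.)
Direct left recursion occurs when N → N α for some non-terminal N (the right-hand side begins with the left-hand side itself).

L → L B: LEFT RECURSIVE (starts with L)
L → (: starts with '('
L → B: starts with B
S → num S: starts with num
S → ( num: starts with '('
B → ): starts with ')'
B → S: starts with S

The grammar has direct left recursion on: L.

Answer: Yes, L is left-recursive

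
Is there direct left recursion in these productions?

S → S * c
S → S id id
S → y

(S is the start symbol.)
S → S * c: LEFT RECURSIVE (starts with S)
S → S id id: LEFT RECURSIVE (starts with S)
S → y: starts with y

The grammar has direct left recursion on: S.

Answer: Yes, S is left-recursive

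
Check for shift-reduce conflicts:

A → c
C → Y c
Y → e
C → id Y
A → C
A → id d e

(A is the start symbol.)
No shift-reduce conflicts

A shift-reduce conflict occurs when an LR(0) state has both:
  - a complete (reduce) item [A → α .] (dot at the end), and
  - a shift item [B → β . c γ] (dot before a terminal).

Augment with A' → A and build the canonical LR(0) collection (I0 = CLOSURE({[A' → . A]}), then GOTO on every symbol after a dot until no new states appear). It has 11 states:
  I0: { [A → . C], [A → . c], [A → . id d e], [A' → . A], [C → . Y c], [C → . id Y], [Y → . e] }  — shift
  I1: { [A' → A .] }  — accept
  I2: { [A → C .] }  — reduce
  I3: { [C → Y . c] }  — shift
  I4: { [A → c .] }  — reduce
  I5: { [Y → e .] }  — reduce
  I6: { [A → id . d e], [C → id . Y], [Y → . e] }  — shift
  I7: { [C → id Y .] }  — reduce
  I8: { [A → id d . e] }  — shift
  I9: { [A → id d e .] }  — reduce
  I10: { [C → Y c .] }  — reduce

No state contains both a complete item and a shift item.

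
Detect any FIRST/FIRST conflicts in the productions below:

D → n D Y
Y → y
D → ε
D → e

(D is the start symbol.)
No FIRST/FIRST conflicts.

A FIRST/FIRST conflict occurs when two productions N → α and N → β for the same non-terminal have FIRST(α) ∩ FIRST(β) ≠ ∅ (with ε ∈ FIRST of a nullable right-hand side, so two nullable alternatives also conflict).

Productions for D:
  D → n D Y: FIRST = { 'n' }
  D → ε: FIRST = { ε }
  D → e: FIRST = { 'e' }
Y has only one production, so no FIRST/FIRST conflict is possible there.

All alternatives of each non-terminal have pairwise disjoint FIRST sets.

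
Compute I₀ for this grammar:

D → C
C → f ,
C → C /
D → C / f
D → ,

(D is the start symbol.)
{ [C → . C /], [C → . f ,], [D → . ,], [D → . C / f], [D → . C], [D' → . D] }

First, augment the grammar with D' → D
I₀ = CLOSURE({ [D' → . D] }):
  [D' → . D] has the dot before D: add [D → . C], [D → . C / f], [D → . ,]
  [D → . C] has the dot before C: add [C → . f ,], [C → . C /]
No further items can be added.

I₀ = { [C → . C /], [C → . f ,], [D → . ,], [D → . C / f], [D → . C], [D' → . D] }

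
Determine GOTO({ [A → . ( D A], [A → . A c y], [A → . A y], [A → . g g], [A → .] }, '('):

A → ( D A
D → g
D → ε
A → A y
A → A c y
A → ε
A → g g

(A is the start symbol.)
{ [A → ( . D A], [D → . g], [D → .] }

GOTO(I, '(') = CLOSURE({ [A → αX.β] : [A → α.Xβ] ∈ I, X = '(' })

Items with dot before '(', with the dot advanced:
  [A → . ( D A] → [A → ( . D A]
Closure of the advanced items:
  [A → ( . D A] has the dot before D: add [D → . g], [D → .]

GOTO = { [A → ( . D A], [D → . g], [D → .] }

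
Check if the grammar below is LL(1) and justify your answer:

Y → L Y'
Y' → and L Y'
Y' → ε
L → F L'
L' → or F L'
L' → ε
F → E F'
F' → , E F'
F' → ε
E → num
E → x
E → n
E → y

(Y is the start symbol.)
A grammar is LL(1) if for each non-terminal N with multiple productions, the predict sets of those productions are pairwise disjoint, where PREDICT(N → α) = (FIRST(α) \ {ε}) ∪ (FOLLOW(N) if α ⇒* ε).

Relevant sets:
  FOLLOW(Y') = { $ }
  FOLLOW(L') = { $, 'and' }
  FOLLOW(F') = { $, 'and', 'or' }

For Y':
  PREDICT(Y' → and L Y') = { 'and' }
  PREDICT(Y' → ε) = { $ }
For L':
  PREDICT(L' → or F L') = { 'or' }
  PREDICT(L' → ε) = { $, 'and' }
For F':
  PREDICT(F' → ',' E F') = { ',' }
  PREDICT(F' → ε) = { $, 'and', 'or' }
For E:
  PREDICT(E → num) = { 'num' }
  PREDICT(E → x) = { 'x' }
  PREDICT(E → n) = { 'n' }
  PREDICT(E → y) = { 'y' }
Y, L, F have a single production, so nothing to check there.

All predict sets are disjoint. The grammar IS LL(1).

Answer: Yes, the grammar is LL(1).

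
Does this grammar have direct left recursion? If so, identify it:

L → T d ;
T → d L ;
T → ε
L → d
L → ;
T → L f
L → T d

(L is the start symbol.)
Direct left recursion occurs when N → N α for some non-terminal N (the right-hand side begins with the left-hand side itself).

L → T d ;: starts with T
T → d L ;: starts with d
T → ε: starts with ε
L → d: starts with d
L → ;: starts with ';'
T → L f: starts with L
L → T d: starts with T

No direct left recursion found.

Answer: No direct left recursion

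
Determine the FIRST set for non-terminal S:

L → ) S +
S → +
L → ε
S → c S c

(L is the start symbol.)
{ '+', 'c' }

To compute FIRST(S), examine every production with S on the left-hand side, reading each right-hand side left to right until a non-nullable symbol is reached.

From S → +:
  - '+' is a terminal: add '+' and stop
From S → c S c:
  - c is a terminal: add 'c' and stop

Collecting: FIRST(S) = { '+', 'c' }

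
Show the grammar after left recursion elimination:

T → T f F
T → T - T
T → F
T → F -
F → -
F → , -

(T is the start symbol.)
T is directly left-recursive. The standard transformation for
  A → A α₁ | ... | A α_m | β₁ | ... | β_n
is
  A  → β₁ A' | ... | β_n A'
  A' → α₁ A' | ... | α_m A' | ε

T → F becomes T → F T'
T → F - becomes T → F - T'
T → T f F becomes T' → f F T'
T → T - T becomes T' → - T T'
Add T' → ε

Productions for other non-terminals are unchanged:
  F → -
  F → , -

Resulting grammar:
T → F T'
T → F - T'
T' → f F T'
T' → - T T'
T' → ε
F → -
F → , -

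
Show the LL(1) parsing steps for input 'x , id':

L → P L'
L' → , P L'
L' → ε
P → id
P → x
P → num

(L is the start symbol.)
LL(1) parsing maintains a stack (initially the start symbol over $) and the input. At each step: if the stack top is a terminal, match it against the current input token; if it is a non-terminal N, replace it with the RHS of M[N, lookahead] (the unique production whose predict set contains the lookahead).

Stack is shown with the top on the left.

Stack     Input     Action
--------------------------
L $       x , id $  output L → P L'
P L' $    x , id $  output P → x
x L' $    x , id $  match 'x'
L' $      , id $    output L' → , P L'
, P L' $  , id $    match ','
P L' $    id $      output P → id
id L' $   id $      match 'id'
L' $      $         output L' → ε
$         $         accept

The string is accepted.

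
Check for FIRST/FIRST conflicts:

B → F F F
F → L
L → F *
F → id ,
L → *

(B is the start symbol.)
Yes. F → L / F → id ',' on { 'id' }; L → F '*' / L → '*' on { '*' }

A FIRST/FIRST conflict occurs when two productions N → α and N → β for the same non-terminal have FIRST(α) ∩ FIRST(β) ≠ ∅ (with ε ∈ FIRST of a nullable right-hand side, so two nullable alternatives also conflict).

FIRST sets of the non-terminals at (or reachable through a nullable prefix from) the front of some alternative:
  FIRST(L) = { '*', 'id' }
  FIRST(F) = { '*', 'id' }

Productions for F:
  F → L: FIRST = { '*', 'id' }
  F → id ,: FIRST = { 'id' }
Productions for L:
  L → F *: FIRST = { '*', 'id' }
  L → *: FIRST = { '*' }
B has only one production, so no FIRST/FIRST conflict is possible there.

Conflict for F: F → L and F → id ,
  Overlap: { 'id' }
Conflict for L: L → F * and L → *
  Overlap: { '*' }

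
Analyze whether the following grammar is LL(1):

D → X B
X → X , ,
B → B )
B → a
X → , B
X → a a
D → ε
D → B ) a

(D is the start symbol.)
No. Predict set conflict for D: { 'a' }

Relevant sets:
  FIRST(X) = { ',', 'a' }
  FIRST(B) = { 'a' }
  FOLLOW(D) = { $ }

For D:
  PREDICT(D → X B) = { ',', 'a' }
  PREDICT(D → ε) = { $ }
  PREDICT(D → B ')' a) = { 'a' }
For X:
  PREDICT(X → X ',' ',') = { ',', 'a' }
  PREDICT(X → ',' B) = { ',' }
  PREDICT(X → a a) = { 'a' }
For B:
  PREDICT(B → B ')') = { 'a' }
  PREDICT(B → a) = { 'a' }

Conflict found: Predict set conflict for D: { 'a' }
The grammar is NOT LL(1).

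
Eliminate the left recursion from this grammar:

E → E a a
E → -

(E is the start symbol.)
E → - E'
E' → a a E'
E' → ε

E is directly left-recursive. The standard transformation for
  A → A α₁ | ... | A α_m | β₁ | ... | β_n
is
  A  → β₁ A' | ... | β_n A'
  A' → α₁ A' | ... | α_m A' | ε

E → - becomes E → - E'
E → E a a becomes E' → a a E'
Add E' → ε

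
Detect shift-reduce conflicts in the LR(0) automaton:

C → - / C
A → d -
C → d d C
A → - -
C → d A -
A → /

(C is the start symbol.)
Yes — I8: [A → d - .] vs [C → - . / C]

Augment with C' → C and build the canonical LR(0) collection (I0 = CLOSURE({[C' → . C]}), then GOTO on every symbol after a dot until no new states appear). It has 14 states:
  I0: { [C → . - / C], [C → . d A -], [C → . d d C], [C' → . C] }  — shift
  I1: { [C → - . / C] }  — shift
  I2: { [C' → C .] }  — accept
  I3: { [A → . - -], [A → . /], [A → . d -], [C → d . A -], [C → d . d C] }  — shift
  I4: { [A → - . -] }  — shift
  I5: { [A → / .] }  — reduce
  I6: { [C → d A . -] }  — shift
  I7: { [A → d . -], [C → . - / C], [C → . d A -], [C → . d d C], [C → d d . C] }  — shift
  I8: { [A → d - .], [C → - . / C] }  — shift, reduce
  I9: { [C → d d C .] }  — reduce
  I10: { [C → - / . C], [C → . - / C], [C → . d A -], [C → . d d C] }  — shift
  I11: { [C → - / C .] }  — reduce
  I12: { [C → d A - .] }  — reduce
  I13: { [A → - - .] }  — reduce

I8 contains reduce item [A → d - .] and shift item [C → - . / C] — shift-reduce conflict.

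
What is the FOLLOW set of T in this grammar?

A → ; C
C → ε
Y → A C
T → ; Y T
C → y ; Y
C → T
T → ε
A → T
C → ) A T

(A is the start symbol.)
To compute FOLLOW(T), find every occurrence of T on a right-hand side N → α T β: add FIRST(β) \ {ε}, and if β is empty or nullable also add FOLLOW(N). Iterate to a fixed point.

In T → ; Y T: T is at the end; this adds FOLLOW(T) to itself — nothing new
In C → T: T is at the end, add FOLLOW(C)
In A → T: T is at the end, add FOLLOW(A)
In C → ) A T: T is at the end, add FOLLOW(C)

The FOLLOW sets referred to above (computed the same way, to a fixed point):
  FOLLOW(C) = { $, ')', ';', 'y' }
  FOLLOW(A) = { $, ')', ';', 'y' }

Taking the union: FOLLOW(T) = { $, ')', ';', 'y' }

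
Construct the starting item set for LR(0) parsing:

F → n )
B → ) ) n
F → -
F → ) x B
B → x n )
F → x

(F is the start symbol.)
First, augment the grammar with F' → F
I₀ = CLOSURE({ [F' → . F] }):
  [F' → . F] has the dot before F: add [F → . n )], [F → . -], [F → . ) x B], [F → . x]
No further items can be added.

I₀ = { [F → . ) x B], [F → . -], [F → . n )], [F → . x], [F' → . F] }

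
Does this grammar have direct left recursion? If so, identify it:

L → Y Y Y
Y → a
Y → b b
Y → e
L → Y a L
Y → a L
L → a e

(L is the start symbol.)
No direct left recursion

Direct left recursion occurs when N → N α for some non-terminal N (the right-hand side begins with the left-hand side itself).

L → Y Y Y: starts with Y
Y → a: starts with a
Y → b b: starts with b
Y → e: starts with e
L → Y a L: starts with Y
Y → a L: starts with a
L → a e: starts with a

No direct left recursion found.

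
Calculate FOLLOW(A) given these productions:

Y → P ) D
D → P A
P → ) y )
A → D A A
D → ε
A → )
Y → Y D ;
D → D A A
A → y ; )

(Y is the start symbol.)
{ $, ')', ';', 'y' }

To compute FOLLOW(A), find every occurrence of A on a right-hand side N → α A β: add FIRST(β) \ {ε}, and if β is empty or nullable also add FOLLOW(N). Iterate to a fixed point.

In D → P A: A is at the end, add FOLLOW(D)
In A → D A A: A is followed by A, add FIRST(A) \ {ε} = { ')', 'y' }
In A → D A A: A is at the end; this adds FOLLOW(A) to itself — nothing new
In D → D A A: A is followed by A, add FIRST(A) \ {ε} = { ')', 'y' }
In D → D A A: A is at the end, add FOLLOW(D)

The FOLLOW sets referred to above (computed the same way, to a fixed point):
  FOLLOW(D) = { $, ')', ';', 'y' }

Taking the union: FOLLOW(A) = { $, ')', ';', 'y' }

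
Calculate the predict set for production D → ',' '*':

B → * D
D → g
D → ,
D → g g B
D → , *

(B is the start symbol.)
{ ',' }

PREDICT(D → ',' '*') = (FIRST(RHS) \ {ε}) ∪ (FOLLOW(D) if ε ∈ FIRST(RHS), i.e. RHS ⇒* ε)
FIRST(',' '*') = { ',' }
ε ∉ FIRST(',' '*'), so FOLLOW(D) is not added.
PREDICT(D → ',' '*') = { ',' }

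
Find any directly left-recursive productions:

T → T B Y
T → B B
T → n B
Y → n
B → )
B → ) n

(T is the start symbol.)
Yes, T is left-recursive

T → T B Y: LEFT RECURSIVE (starts with T)
T → B B: starts with B
T → n B: starts with n
Y → n: starts with n
B → ): starts with ')'
B → ) n: starts with ')'

The grammar has direct left recursion on: T.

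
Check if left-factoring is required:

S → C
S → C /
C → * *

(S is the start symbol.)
Left-factoring is needed when two productions for the same non-terminal
share a common prefix on the right-hand side.

Productions for S:
  S → C
  S → C /

Found common prefix 'C' in productions for S

Answer: Yes, S has productions with common prefix 'C'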